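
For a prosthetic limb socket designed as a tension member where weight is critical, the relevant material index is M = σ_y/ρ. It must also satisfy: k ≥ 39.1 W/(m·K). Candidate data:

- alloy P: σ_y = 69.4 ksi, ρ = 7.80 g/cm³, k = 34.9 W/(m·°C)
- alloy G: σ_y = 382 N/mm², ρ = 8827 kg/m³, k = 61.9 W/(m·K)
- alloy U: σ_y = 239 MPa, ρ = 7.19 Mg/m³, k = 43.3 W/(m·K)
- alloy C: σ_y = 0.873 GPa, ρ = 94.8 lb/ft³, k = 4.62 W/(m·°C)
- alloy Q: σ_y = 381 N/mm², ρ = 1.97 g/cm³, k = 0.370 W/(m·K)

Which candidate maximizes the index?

Screen on constraints: k ≥ 39.1 W/(m·K). Survivors: alloy G, alloy U.
Convert each candidate to consistent units, then evaluate M:
  alloy G: σ_y = 382.0 MPa, ρ = 8827 kg/m³
  alloy U: σ_y = 239.0 MPa, ρ = 7190 kg/m³
  alloy G: M = 43.3 kN·m/kg
  alloy U: M = 33.2 kN·m/kg
The maximum is for alloy G.

alloy G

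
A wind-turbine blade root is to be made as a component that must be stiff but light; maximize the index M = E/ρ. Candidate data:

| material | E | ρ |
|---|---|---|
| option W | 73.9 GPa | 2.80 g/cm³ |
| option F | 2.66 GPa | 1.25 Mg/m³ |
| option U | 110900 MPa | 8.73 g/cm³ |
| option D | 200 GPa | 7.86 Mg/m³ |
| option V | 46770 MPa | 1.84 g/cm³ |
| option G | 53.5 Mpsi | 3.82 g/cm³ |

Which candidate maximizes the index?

option G

After converting to SI:
  option W: E = 73.90 GPa, ρ = 2800 kg/m³
  option F: E = 2.660 GPa, ρ = 1250 kg/m³
  option U: E = 110.9 GPa, ρ = 8730 kg/m³
  option D: E = 200.0 GPa, ρ = 7860 kg/m³
  option V: E = 46.77 GPa, ρ = 1840 kg/m³
  option G: E = 368.9 GPa, ρ = 3820 kg/m³
  option G: M = 96.6 MN·m/kg
  option W: M = 26.4 MN·m/kg
  option D: M = 25.4 MN·m/kg
  option V: M = 25.4 MN·m/kg
  option U: M = 12.7 MN·m/kg
  option F: M = 2.13 MN·m/kg
Option G ranks first.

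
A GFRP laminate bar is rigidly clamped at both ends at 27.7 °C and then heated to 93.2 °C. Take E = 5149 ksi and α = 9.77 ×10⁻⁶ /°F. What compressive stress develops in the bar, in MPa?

E = 5149 ksi = 35.50 GPa.
α = 9.77×10⁻⁶/°F × 9/5 = 17.6×10⁻⁶/K.
ΔT = 65.50 K. Constrained thermal stress σ = E·α·ΔT = 35.50×10³ MPa × 17.6×10⁻⁶ × 65.50 = 40.9 MPa (compressive).

40.9 MPa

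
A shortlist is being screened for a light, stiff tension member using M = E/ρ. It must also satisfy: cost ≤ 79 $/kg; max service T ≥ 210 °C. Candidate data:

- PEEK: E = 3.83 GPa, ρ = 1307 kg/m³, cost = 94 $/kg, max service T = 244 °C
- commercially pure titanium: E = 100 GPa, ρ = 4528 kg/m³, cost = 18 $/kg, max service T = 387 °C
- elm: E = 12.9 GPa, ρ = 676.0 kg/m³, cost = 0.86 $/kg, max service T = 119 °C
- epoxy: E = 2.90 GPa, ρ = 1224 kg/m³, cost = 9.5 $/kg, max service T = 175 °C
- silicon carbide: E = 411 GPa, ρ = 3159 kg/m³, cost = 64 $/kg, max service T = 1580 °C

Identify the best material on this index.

Screen on constraints: cost ≤ 79 $/kg; max service T ≥ 210 °C. Survivors: commercially pure titanium, silicon carbide.
Evaluate M for each candidate:
  silicon carbide: M = 130 MN·m/kg
  commercially pure titanium: M = 22.1 MN·m/kg
Silicon carbide has the largest M.

silicon carbide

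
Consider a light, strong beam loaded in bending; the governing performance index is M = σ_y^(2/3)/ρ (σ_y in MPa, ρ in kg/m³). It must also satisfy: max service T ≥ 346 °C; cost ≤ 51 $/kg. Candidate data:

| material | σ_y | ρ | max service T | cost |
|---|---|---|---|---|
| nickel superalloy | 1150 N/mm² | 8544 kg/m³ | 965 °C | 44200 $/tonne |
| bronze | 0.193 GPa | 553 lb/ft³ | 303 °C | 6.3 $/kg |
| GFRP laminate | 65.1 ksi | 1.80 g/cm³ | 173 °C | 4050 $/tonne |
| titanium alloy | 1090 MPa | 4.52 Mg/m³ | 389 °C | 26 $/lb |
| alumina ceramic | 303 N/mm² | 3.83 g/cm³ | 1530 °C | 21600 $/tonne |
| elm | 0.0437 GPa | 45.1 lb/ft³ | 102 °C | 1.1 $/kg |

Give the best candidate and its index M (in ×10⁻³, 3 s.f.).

Screen on constraints: max service T ≥ 346 °C; cost ≤ 51 $/kg. Survivors: nickel superalloy, alumina ceramic.
Putting every candidate on a common basis:
  nickel superalloy: σ_y = 1150 MPa, ρ = 8544 kg/m³
  alumina ceramic: σ_y = 303.0 MPa, ρ = 3830 kg/m³
  nickel superalloy: M = 12.8×10⁻³
  alumina ceramic: M = 11.8×10⁻³
Nickel superalloy ranks first.

nickel superalloy, M = 12.8×10⁻³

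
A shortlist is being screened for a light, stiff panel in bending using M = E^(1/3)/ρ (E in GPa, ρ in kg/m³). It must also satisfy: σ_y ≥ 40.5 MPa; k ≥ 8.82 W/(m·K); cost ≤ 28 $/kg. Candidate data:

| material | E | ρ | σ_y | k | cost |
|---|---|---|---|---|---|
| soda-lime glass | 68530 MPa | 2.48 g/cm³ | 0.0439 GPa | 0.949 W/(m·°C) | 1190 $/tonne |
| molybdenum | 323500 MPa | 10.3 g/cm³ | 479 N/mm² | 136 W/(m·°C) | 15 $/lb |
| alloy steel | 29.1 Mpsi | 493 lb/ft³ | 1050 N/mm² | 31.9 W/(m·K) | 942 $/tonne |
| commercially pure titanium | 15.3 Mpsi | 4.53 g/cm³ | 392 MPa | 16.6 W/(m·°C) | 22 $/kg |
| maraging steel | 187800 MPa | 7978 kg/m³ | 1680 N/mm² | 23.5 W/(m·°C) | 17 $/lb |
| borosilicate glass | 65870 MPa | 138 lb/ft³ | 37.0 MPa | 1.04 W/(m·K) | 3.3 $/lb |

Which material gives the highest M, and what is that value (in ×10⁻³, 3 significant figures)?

Screen on constraints: σ_y ≥ 40.5 MPa; k ≥ 8.82 W/(m·K); cost ≤ 28 $/kg. Survivors: alloy steel, commercially pure titanium.
Normalizing units and computing the index:
  alloy steel: E = 200.6 GPa, ρ = 7897 kg/m³
  commercially pure titanium: E = 105.5 GPa, ρ = 4530 kg/m³
  commercially pure titanium: M = 1.04×10⁻³
  alloy steel: M = 0.741×10⁻³
Commercially pure titanium ranks first.

commercially pure titanium, M = 1.04×10⁻³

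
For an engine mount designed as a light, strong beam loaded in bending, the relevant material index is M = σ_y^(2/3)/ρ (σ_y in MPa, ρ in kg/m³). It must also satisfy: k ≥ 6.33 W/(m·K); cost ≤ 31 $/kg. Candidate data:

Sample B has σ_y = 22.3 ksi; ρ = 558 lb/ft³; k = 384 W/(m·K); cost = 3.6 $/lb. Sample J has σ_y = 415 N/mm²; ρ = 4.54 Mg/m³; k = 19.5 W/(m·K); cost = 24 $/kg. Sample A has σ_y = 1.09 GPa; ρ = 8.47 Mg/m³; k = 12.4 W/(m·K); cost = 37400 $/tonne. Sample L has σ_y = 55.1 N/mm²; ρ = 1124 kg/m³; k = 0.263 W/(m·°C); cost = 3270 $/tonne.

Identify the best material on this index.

Screen on constraints: k ≥ 6.33 W/(m·K); cost ≤ 31 $/kg. Survivors: sample B, sample J.
After converting to SI:
  sample B: σ_y = 153.8 MPa, ρ = 8938 kg/m³
  sample J: σ_y = 415.0 MPa, ρ = 4540 kg/m³
  sample J: M = 12.3×10⁻³
  sample B: M = 3.21×10⁻³
Highest index: sample J.

sample J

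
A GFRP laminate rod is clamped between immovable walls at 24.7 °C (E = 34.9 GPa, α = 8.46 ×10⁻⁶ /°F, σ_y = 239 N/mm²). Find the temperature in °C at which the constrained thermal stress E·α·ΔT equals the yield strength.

474 °C

α = 8.46×10⁻⁶/°F × 9/5 = 15.2×10⁻⁶/K.
σ_y = 239 N/mm² = 239.0 MPa.
E·α·ΔT = 239.0 MPa ⇒ ΔT = 239.0 / (34.90×10³ × 15.2×10⁻⁶) = 449.7 K.
T = 24.7 + 449.7 = 474.4 °C.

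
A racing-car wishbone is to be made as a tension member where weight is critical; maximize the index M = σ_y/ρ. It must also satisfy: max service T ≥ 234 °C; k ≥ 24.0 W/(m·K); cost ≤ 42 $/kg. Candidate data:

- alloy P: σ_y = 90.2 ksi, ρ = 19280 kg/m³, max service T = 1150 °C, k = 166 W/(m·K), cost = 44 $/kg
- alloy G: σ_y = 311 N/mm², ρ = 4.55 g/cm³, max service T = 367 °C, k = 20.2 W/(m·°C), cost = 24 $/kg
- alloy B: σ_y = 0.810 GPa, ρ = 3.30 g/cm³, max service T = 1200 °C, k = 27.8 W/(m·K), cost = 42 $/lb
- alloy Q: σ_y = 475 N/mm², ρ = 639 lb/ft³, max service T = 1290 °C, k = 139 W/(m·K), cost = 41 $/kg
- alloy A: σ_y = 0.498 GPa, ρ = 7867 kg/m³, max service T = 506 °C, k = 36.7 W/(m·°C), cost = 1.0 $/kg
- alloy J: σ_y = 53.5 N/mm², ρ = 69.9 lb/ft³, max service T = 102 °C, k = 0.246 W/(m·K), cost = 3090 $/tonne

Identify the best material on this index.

alloy A

Screen on constraints: max service T ≥ 234 °C; k ≥ 24.0 W/(m·K); cost ≤ 42 $/kg. Survivors: alloy Q, alloy A.
Normalizing units and computing the index:
  alloy Q: σ_y = 475.0 MPa, ρ = 10240 kg/m³
  alloy A: σ_y = 498.0 MPa, ρ = 7867 kg/m³
  alloy A: M = 63.3 kN·m/kg
  alloy Q: M = 46.4 kN·m/kg
Highest index: alloy A.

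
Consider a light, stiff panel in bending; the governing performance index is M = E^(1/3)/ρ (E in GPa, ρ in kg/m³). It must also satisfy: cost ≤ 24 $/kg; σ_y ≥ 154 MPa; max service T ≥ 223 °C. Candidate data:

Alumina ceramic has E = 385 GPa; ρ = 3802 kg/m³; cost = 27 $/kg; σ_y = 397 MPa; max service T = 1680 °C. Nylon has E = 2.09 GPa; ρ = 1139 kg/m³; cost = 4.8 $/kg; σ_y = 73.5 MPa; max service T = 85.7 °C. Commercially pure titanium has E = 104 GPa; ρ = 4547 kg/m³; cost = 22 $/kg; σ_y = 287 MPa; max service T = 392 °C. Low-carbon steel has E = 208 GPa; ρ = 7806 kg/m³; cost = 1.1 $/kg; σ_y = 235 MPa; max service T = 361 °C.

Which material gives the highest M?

Screen on constraints: cost ≤ 24 $/kg; σ_y ≥ 154 MPa; max service T ≥ 223 °C. Survivors: commercially pure titanium, low-carbon steel.
Computing M directly (units already consistent):
  commercially pure titanium: M = 1.03×10⁻³
  low-carbon steel: M = 0.759×10⁻³
Commercially pure titanium has the largest M.

commercially pure titanium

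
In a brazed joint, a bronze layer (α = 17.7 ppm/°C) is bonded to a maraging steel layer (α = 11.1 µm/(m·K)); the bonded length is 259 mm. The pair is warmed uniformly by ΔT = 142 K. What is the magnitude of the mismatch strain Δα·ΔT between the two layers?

9.37×10⁻⁴

Δα = |17.7 − 11.1|×10⁻⁶/K = 6.60×10⁻⁶/K.
Mismatch strain = Δα·ΔT = 6.60×10⁻⁶ × 142.0 = 9.37×10⁻⁴.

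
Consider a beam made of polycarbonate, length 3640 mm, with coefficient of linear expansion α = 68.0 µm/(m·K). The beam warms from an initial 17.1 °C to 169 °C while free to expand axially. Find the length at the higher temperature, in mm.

3677.6 mm

ΔT = 169 − 17.1 = 151.9 K.
ΔL = α·L₀·ΔT = 68.0×10⁻⁶ × 3640 mm × 151.9 K = 37.6 mm.
L = L₀ + ΔL = 3640 + 37.6 = 3677.6 mm.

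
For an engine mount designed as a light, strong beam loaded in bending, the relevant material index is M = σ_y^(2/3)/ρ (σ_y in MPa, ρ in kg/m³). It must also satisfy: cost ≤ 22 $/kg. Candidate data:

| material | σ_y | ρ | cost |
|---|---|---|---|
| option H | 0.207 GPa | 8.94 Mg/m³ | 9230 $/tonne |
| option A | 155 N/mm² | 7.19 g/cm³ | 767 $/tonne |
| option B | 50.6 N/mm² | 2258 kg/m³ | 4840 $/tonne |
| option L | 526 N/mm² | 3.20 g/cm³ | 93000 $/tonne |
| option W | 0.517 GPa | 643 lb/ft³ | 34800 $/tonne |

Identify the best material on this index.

option B

Screen on constraints: cost ≤ 22 $/kg. Survivors: option H, option A, option B.
Normalizing units and computing the index:
  option H: σ_y = 207.0 MPa, ρ = 8940 kg/m³
  option A: σ_y = 155.0 MPa, ρ = 7190 kg/m³
  option B: σ_y = 50.60 MPa, ρ = 2258 kg/m³
  option B: M = 6.06×10⁻³
  option A: M = 4.01×10⁻³
  option H: M = 3.91×10⁻³
Highest index: option B.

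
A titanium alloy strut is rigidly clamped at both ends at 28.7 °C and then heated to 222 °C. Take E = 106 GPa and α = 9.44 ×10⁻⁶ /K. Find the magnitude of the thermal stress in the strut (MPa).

ΔT = 193.3 K. Constrained thermal stress σ = E·α·ΔT = 106.0×10³ MPa × 9.44×10⁻⁶ × 193.3 = 193 MPa (compressive).

193 MPa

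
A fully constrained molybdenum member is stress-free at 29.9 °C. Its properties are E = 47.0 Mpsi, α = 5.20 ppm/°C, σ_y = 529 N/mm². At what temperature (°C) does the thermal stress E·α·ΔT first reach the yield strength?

E = 47.0 Mpsi = 324.1 GPa.
σ_y = 529 N/mm² = 529.0 MPa.
E·α·ΔT = 529.0 MPa ⇒ ΔT = 529.0 / (324.1×10³ × 5.20×10⁻⁶) = 313.9 K.
T = 29.9 + 313.9 = 343.8 °C.

344 °C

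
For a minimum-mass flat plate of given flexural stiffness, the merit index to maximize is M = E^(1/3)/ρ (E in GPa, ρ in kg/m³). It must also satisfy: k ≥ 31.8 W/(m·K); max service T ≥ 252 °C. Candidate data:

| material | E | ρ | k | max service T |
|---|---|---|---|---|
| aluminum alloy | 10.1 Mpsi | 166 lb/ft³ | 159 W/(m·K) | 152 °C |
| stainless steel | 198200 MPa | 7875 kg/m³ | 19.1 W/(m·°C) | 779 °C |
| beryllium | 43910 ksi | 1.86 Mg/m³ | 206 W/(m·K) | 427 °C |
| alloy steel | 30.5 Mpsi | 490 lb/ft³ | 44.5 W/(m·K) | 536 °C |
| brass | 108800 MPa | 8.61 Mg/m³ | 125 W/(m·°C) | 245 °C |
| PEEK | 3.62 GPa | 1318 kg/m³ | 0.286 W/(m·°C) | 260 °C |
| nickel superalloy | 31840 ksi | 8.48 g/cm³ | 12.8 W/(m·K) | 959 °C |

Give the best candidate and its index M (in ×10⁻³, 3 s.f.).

Screen on constraints: k ≥ 31.8 W/(m·K); max service T ≥ 252 °C. Survivors: beryllium, alloy steel.
Putting every candidate on a common basis:
  beryllium: E = 302.7 GPa, ρ = 1860 kg/m³
  alloy steel: E = 210.3 GPa, ρ = 7849 kg/m³
  beryllium: M = 3.61×10⁻³
  alloy steel: M = 0.758×10⁻³
Beryllium ranks first.

beryllium, M = 3.61×10⁻³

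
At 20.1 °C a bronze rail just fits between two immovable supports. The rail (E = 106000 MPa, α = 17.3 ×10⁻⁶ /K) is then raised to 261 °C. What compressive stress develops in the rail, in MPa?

442 MPa

E = 106000 MPa = 106.0 GPa.
ΔT = 240.9 K. Constrained thermal stress σ = E·α·ΔT = 106.0×10³ MPa × 17.3×10⁻⁶ × 240.9 = 442 MPa (compressive).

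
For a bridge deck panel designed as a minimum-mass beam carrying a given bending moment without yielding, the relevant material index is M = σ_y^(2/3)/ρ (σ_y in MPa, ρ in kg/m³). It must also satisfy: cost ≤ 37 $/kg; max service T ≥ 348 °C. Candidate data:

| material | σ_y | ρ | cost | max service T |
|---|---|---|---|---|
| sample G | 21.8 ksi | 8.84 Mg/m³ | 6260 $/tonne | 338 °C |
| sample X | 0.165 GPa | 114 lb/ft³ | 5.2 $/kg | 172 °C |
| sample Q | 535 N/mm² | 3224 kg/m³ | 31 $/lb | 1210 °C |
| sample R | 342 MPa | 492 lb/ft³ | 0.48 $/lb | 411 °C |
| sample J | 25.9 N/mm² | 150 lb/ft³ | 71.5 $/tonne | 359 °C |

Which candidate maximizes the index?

sample R

Screen on constraints: cost ≤ 37 $/kg; max service T ≥ 348 °C. Survivors: sample R, sample J.
Putting every candidate on a common basis:
  sample R: σ_y = 342.0 MPa, ρ = 7881 kg/m³
  sample J: σ_y = 25.90 MPa, ρ = 2403 kg/m³
  sample R: M = 6.21×10⁻³
  sample J: M = 3.64×10⁻³
Sample R ranks first.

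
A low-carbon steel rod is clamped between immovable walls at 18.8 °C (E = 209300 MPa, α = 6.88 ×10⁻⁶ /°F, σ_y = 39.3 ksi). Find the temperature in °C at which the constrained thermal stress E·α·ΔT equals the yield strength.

E = 209300 MPa = 209.3 GPa.
α = 6.88×10⁻⁶/°F × 9/5 = 12.4×10⁻⁶/K.
σ_y = 39.3 ksi = 271.0 MPa.
E·α·ΔT = 271.0 MPa ⇒ ΔT = 271.0 / (209.3×10³ × 12.4×10⁻⁶) = 104.5 K.
T = 18.8 + 104.5 = 123.3 °C.

123 °C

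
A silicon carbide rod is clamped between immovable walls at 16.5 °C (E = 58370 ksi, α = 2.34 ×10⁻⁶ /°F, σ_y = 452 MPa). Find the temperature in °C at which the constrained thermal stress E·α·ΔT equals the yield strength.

E = 58370 ksi = 402.4 GPa.
α = 2.34×10⁻⁶/°F × 9/5 = 4.21×10⁻⁶/K.
E·α·ΔT = 452.0 MPa ⇒ ΔT = 452.0 / (402.4×10³ × 4.21×10⁻⁶) = 266.6 K.
T = 16.5 + 266.6 = 283.1 °C.

283 °C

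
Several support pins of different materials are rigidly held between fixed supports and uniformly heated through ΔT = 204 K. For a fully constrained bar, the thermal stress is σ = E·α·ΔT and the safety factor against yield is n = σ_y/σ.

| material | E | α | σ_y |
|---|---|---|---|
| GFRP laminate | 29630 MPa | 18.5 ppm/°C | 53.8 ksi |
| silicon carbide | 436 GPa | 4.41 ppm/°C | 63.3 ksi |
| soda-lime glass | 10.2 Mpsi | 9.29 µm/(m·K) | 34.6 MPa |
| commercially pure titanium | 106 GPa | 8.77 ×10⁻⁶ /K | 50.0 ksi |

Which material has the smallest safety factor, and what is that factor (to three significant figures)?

In consistent units (E in GPa, α in ×10⁻⁶/K, σ_y in MPa):
  GFRP laminate: E = 29.63, α = 18.5, σ_y = 370.9 → σ = 112 MPa, n = 3.32
  silicon carbide: E = 436.0, α = 4.41, σ_y = 436.4 → σ = 392 MPa, n = 1.11
  soda-lime glass: E = 70.33, α = 9.29, σ_y = 34.60 → σ = 133 MPa, n = 0.260
  commercially pure titanium: E = 106.0, α = 8.77, σ_y = 344.7 → σ = 190 MPa, n = 1.82
Soda-lime glass has the lowest safety factor, n = 0.260.

soda-lime glass, n = 0.260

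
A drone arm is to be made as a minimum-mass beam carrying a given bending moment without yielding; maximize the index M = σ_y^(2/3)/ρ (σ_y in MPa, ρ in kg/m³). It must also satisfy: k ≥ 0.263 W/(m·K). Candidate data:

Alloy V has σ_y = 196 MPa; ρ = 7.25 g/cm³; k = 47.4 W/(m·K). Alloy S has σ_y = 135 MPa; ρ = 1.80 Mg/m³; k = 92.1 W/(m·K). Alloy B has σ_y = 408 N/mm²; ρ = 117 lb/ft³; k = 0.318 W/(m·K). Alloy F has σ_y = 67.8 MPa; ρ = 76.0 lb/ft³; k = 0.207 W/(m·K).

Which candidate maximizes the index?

alloy B

Screen on constraints: k ≥ 0.263 W/(m·K). Survivors: alloy V, alloy S, alloy B.
Normalizing units and computing the index:
  alloy V: σ_y = 196.0 MPa, ρ = 7250 kg/m³
  alloy S: σ_y = 135.0 MPa, ρ = 1800 kg/m³
  alloy B: σ_y = 408.0 MPa, ρ = 1874 kg/m³
  alloy B: M = 29.4×10⁻³
  alloy S: M = 14.6×10⁻³
  alloy V: M = 4.65×10⁻³
The maximum is for alloy B.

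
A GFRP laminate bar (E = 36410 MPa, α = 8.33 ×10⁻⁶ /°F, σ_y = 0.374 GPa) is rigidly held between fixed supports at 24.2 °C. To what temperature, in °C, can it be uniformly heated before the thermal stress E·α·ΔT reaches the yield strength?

709 °C

E = 36410 MPa = 36.41 GPa.
α = 8.33×10⁻⁶/°F × 9/5 = 15.0×10⁻⁶/K.
σ_y = 0.374 GPa = 374.0 MPa.
E·α·ΔT = 374.0 MPa ⇒ ΔT = 374.0 / (36.41×10³ × 15.0×10⁻⁶) = 685.1 K.
T = 24.2 + 685.1 = 709.3 °C.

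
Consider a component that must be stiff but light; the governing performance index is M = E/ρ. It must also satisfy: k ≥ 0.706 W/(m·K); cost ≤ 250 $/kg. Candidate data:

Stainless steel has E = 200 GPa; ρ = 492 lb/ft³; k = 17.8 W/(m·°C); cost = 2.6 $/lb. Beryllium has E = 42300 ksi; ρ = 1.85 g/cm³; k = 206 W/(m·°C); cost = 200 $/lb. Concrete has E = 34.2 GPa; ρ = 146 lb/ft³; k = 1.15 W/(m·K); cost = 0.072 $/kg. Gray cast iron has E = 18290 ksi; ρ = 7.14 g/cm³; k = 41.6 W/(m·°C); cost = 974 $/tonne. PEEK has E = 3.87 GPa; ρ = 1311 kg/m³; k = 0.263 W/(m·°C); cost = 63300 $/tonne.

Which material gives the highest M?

Screen on constraints: k ≥ 0.706 W/(m·K); cost ≤ 250 $/kg. Survivors: stainless steel, concrete, gray cast iron.
After converting to SI:
  stainless steel: E = 200.0 GPa, ρ = 7881 kg/m³
  concrete: E = 34.20 GPa, ρ = 2339 kg/m³
  gray cast iron: E = 126.1 GPa, ρ = 7140 kg/m³
  stainless steel: M = 25.4 MN·m/kg
  gray cast iron: M = 17.7 MN·m/kg
  concrete: M = 14.6 MN·m/kg
Stainless steel ranks first.

stainless steel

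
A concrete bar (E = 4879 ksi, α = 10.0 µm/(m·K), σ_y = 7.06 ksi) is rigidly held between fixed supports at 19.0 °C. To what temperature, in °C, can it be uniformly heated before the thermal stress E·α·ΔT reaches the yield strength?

E = 4879 ksi = 33.64 GPa.
σ_y = 7.06 ksi = 48.68 MPa.
E·α·ΔT = 48.68 MPa ⇒ ΔT = 48.68 / (33.64×10³ × 10.0×10⁻⁶) = 144.7 K.
T = 19.0 + 144.7 = 163.7 °C.

164 °C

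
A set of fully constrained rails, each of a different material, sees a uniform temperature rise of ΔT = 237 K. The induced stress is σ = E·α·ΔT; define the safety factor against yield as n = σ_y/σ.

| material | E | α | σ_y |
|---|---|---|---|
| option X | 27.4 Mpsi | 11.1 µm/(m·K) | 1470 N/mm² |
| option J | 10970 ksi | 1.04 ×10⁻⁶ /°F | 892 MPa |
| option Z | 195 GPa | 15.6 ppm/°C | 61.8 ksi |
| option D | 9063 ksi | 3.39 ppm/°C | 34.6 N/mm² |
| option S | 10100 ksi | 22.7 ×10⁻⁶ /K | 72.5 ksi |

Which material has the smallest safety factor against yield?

Converting E to GPa, α to ×10⁻⁶/K, σ_y to MPa, then σ and n for each:
  option X: E = 188.9, α = 11.1, σ_y = 1470 → σ = 497 MPa, n = 2.96
  option J: E = 75.64, α = 1.87, σ_y = 892.0 → σ = 33.6 MPa, n = 26.6
  option Z: E = 195.0, α = 15.6, σ_y = 426.1 → σ = 721 MPa, n = 0.591
  option D: E = 62.49, α = 3.39, σ_y = 34.60 → σ = 50.2 MPa, n = 0.689
  option S: E = 69.64, α = 22.7, σ_y = 499.9 → σ = 375 MPa, n = 1.33
Option Z has the lowest safety factor, n = 0.591.

option Z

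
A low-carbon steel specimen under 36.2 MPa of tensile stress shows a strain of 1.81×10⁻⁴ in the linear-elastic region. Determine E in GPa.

200 GPa

E = σ/ε = 36.2 MPa / 1.81×10⁻⁴ = 200000 MPa = 200 GPa.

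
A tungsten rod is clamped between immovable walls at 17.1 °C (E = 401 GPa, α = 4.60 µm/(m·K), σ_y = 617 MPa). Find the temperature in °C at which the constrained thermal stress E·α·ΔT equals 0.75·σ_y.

E·α·ΔT = 462.8 MPa ⇒ ΔT = 462.8 / (401.0×10³ × 4.60×10⁻⁶) = 250.9 K.
T = 17.1 + 250.9 = 268.0 °C.

268 °C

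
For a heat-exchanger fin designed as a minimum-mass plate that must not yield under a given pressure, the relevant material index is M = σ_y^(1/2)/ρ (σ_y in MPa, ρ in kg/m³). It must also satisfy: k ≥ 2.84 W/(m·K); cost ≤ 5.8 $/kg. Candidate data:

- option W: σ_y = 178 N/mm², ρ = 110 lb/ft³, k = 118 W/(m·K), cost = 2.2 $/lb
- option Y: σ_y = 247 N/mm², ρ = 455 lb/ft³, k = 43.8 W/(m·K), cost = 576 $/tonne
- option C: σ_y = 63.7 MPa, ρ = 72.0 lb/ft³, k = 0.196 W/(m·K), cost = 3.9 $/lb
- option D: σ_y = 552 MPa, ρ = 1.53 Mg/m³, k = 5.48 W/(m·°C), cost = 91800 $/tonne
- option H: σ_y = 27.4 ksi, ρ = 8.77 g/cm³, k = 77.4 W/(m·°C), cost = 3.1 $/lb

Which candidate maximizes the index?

Screen on constraints: k ≥ 2.84 W/(m·K); cost ≤ 5.8 $/kg. Survivors: option W, option Y.
Convert each candidate to consistent units, then evaluate M:
  option W: σ_y = 178.0 MPa, ρ = 1762 kg/m³
  option Y: σ_y = 247.0 MPa, ρ = 7288 kg/m³
  option W: M = 7.57×10⁻³
  option Y: M = 2.16×10⁻³
Highest index: option W.

option W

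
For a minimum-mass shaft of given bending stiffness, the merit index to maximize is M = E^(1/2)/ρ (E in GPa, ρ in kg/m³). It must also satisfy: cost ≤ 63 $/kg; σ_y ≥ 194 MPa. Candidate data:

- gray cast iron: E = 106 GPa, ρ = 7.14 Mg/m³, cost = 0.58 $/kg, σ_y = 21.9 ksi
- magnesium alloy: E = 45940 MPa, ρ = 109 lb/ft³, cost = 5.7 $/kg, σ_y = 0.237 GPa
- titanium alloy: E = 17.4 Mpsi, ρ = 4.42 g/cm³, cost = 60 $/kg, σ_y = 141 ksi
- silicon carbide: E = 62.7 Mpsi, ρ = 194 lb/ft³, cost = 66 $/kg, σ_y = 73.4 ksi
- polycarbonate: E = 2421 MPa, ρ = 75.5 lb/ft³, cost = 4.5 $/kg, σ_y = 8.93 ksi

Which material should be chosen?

magnesium alloy

Screen on constraints: cost ≤ 63 $/kg; σ_y ≥ 194 MPa. Survivors: magnesium alloy, titanium alloy.
Normalizing units and computing the index:
  magnesium alloy: E = 45.94 GPa, ρ = 1746 kg/m³
  titanium alloy: E = 120.0 GPa, ρ = 4420 kg/m³
  magnesium alloy: M = 3.88×10⁻³
  titanium alloy: M = 2.48×10⁻³
Highest index: magnesium alloy.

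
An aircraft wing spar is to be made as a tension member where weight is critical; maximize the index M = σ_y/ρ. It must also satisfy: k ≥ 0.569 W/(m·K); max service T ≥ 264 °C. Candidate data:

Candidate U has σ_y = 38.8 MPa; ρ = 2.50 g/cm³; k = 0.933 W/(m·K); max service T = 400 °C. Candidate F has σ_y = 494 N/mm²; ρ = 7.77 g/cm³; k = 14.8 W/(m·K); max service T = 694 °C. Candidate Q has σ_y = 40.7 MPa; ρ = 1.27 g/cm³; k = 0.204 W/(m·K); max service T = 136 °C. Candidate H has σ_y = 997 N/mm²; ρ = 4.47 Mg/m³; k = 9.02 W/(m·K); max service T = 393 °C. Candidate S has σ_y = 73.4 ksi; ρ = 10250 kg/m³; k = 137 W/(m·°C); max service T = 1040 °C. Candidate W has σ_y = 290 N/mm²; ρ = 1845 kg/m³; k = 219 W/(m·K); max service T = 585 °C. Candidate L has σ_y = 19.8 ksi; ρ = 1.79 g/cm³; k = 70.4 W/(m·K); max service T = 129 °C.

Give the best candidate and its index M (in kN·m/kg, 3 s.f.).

Screen on constraints: k ≥ 0.569 W/(m·K); max service T ≥ 264 °C. Survivors: candidate U, candidate F, candidate H, candidate S, candidate W.
Convert each candidate to consistent units, then evaluate M:
  candidate U: σ_y = 38.80 MPa, ρ = 2500 kg/m³
  candidate F: σ_y = 494.0 MPa, ρ = 7770 kg/m³
  candidate H: σ_y = 997.0 MPa, ρ = 4470 kg/m³
  candidate S: σ_y = 506.1 MPa, ρ = 10250 kg/m³
  candidate W: σ_y = 290.0 MPa, ρ = 1845 kg/m³
  candidate H: M = 223 kN·m/kg
  candidate W: M = 157 kN·m/kg
  candidate F: M = 63.6 kN·m/kg
  candidate S: M = 49.4 kN·m/kg
  candidate U: M = 15.5 kN·m/kg
Candidate H has the largest M.

candidate H, M = 223 kN·m/kg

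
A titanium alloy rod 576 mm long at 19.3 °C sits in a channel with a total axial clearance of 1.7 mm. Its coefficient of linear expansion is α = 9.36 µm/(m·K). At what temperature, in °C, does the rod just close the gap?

α·L₀·ΔT = 1.7 mm ⇒ ΔT = 1.7 / (9.36×10⁻⁶ × 576.0) = 315.3 K.
T = 19.3 + 315.3 = 334.6 °C.

335 °C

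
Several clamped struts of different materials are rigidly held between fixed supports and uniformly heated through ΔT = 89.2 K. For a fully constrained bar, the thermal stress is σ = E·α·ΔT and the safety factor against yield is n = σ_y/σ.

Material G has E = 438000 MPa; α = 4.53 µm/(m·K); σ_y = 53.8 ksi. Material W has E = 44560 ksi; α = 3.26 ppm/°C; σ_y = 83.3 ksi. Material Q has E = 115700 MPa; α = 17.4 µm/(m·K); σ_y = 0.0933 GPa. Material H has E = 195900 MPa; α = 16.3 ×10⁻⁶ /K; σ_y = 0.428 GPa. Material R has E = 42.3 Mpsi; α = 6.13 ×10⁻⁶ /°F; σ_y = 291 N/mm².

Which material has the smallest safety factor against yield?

material Q

Converting E to GPa, α to ×10⁻⁶/K, σ_y to MPa, then σ and n for each:
  material G: E = 438.0, α = 4.53, σ_y = 370.9 → σ = 177 MPa, n = 2.10
  material W: E = 307.2, α = 3.26, σ_y = 574.3 → σ = 89.3 MPa, n = 6.43
  material Q: E = 115.7, α = 17.4, σ_y = 93.30 → σ = 180 MPa, n = 0.520
  material H: E = 195.9, α = 16.3, σ_y = 428.0 → σ = 285 MPa, n = 1.50
  material R: E = 291.6, α = 11.0, σ_y = 291.0 → σ = 287 MPa, n = 1.01
Material Q has the lowest safety factor, n = 0.520.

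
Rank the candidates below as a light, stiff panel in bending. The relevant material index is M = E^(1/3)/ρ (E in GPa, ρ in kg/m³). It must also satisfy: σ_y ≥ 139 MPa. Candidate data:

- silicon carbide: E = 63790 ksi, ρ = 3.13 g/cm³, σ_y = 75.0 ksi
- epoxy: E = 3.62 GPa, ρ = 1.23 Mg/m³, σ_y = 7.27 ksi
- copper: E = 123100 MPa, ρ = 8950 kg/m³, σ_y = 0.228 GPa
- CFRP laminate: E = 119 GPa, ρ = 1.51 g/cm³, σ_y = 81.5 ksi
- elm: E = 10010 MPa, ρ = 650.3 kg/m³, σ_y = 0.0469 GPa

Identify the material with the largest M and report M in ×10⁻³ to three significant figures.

Screen on constraints: σ_y ≥ 139 MPa. Survivors: silicon carbide, copper, CFRP laminate.
Putting every candidate on a common basis:
  silicon carbide: E = 439.8 GPa, ρ = 3130 kg/m³
  copper: E = 123.1 GPa, ρ = 8950 kg/m³
  CFRP laminate: E = 119.0 GPa, ρ = 1510 kg/m³
  CFRP laminate: M = 3.26×10⁻³
  silicon carbide: M = 2.43×10⁻³
  copper: M = 0.556×10⁻³
Highest index: CFRP laminate.

CFRP laminate, M = 3.26×10⁻³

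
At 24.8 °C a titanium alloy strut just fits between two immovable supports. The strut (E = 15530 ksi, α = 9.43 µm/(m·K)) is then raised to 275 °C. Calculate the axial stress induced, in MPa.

E = 15530 ksi = 107.1 GPa.
ΔT = 250.2 K. Constrained thermal stress σ = E·α·ΔT = 107.1×10³ MPa × 9.43×10⁻⁶ × 250.2 = 253 MPa (compressive).

253 MPa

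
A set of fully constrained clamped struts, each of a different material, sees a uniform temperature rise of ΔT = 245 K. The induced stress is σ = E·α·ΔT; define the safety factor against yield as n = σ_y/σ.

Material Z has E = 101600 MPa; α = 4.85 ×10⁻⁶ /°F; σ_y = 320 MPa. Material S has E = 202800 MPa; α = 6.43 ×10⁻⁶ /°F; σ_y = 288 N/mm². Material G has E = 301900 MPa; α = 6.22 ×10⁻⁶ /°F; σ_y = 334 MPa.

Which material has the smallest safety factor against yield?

material G

With everything in SI (GPa, ×10⁻⁶/K, MPa):
  material Z: E = 101.6, α = 8.73, σ_y = 320.0 → σ = 217 MPa, n = 1.47
  material S: E = 202.8, α = 11.6, σ_y = 288.0 → σ = 575 MPa, n = 0.501
  material G: E = 301.9, α = 11.2, σ_y = 334.0 → σ = 828 MPa, n = 0.403
Smallest n: material G with n = 0.403.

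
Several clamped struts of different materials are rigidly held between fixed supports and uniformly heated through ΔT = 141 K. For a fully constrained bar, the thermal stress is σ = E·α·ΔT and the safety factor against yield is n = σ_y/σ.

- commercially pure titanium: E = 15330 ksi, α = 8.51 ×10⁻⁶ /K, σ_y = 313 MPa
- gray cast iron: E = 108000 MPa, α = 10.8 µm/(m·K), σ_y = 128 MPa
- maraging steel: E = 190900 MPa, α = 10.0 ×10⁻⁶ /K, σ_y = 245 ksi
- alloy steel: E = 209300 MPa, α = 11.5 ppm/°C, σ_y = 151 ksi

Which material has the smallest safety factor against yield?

gray cast iron

In consistent units (E in GPa, α in ×10⁻⁶/K, σ_y in MPa):
  commercially pure titanium: E = 105.7, α = 8.51, σ_y = 313.0 → σ = 127 MPa, n = 2.47
  gray cast iron: E = 108.0, α = 10.8, σ_y = 128.0 → σ = 164 MPa, n = 0.778
  maraging steel: E = 190.9, α = 10.0, σ_y = 1689 → σ = 269 MPa, n = 6.28
  alloy steel: E = 209.3, α = 11.5, σ_y = 1041 → σ = 339 MPa, n = 3.07
The minimum is gray cast iron at n = 0.778.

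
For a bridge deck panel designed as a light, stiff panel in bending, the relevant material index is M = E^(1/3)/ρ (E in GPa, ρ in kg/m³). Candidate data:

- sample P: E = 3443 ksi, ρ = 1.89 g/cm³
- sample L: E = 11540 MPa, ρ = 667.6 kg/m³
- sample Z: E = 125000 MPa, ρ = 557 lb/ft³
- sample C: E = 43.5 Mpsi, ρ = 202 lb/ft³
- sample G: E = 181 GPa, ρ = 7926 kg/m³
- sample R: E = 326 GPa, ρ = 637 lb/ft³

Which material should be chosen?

Putting every candidate on a common basis:
  sample P: E = 23.74 GPa, ρ = 1890 kg/m³
  sample L: E = 11.54 GPa, ρ = 667.6 kg/m³
  sample Z: E = 125.0 GPa, ρ = 8922 kg/m³
  sample C: E = 299.9 GPa, ρ = 3236 kg/m³
  sample G: E = 181.0 GPa, ρ = 7926 kg/m³
  sample R: E = 326.0 GPa, ρ = 10200 kg/m³
  sample L: M = 3.38×10⁻³
  sample C: M = 2.07×10⁻³
  sample P: M = 1.52×10⁻³
  sample G: M = 0.714×10⁻³
  sample R: M = 0.674×10⁻³
  sample Z: M = 0.560×10⁻³
The maximum is for sample L.

sample L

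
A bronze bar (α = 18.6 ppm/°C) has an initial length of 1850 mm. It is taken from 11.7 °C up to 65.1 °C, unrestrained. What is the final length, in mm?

ΔT = 65.1 − 11.7 = 53.40 K.
ΔL = α·L₀·ΔT = 18.6×10⁻⁶ × 1850 mm × 53.40 K = 1.84 mm.
L = L₀ + ΔL = 1850 + 1.84 = 1851.8 mm.

1851.8 mm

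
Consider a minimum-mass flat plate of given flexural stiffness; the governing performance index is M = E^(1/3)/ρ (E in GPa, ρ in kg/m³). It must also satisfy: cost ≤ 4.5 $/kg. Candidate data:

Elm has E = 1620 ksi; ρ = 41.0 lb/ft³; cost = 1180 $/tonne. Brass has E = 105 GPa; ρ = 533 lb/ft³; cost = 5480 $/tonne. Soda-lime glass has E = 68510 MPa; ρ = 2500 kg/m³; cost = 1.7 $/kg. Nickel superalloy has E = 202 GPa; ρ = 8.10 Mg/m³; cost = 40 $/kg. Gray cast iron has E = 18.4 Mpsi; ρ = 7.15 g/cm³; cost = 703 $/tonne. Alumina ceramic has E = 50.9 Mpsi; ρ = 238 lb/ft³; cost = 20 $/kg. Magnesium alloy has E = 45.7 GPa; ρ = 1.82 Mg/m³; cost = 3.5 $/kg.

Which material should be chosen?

elm

Screen on constraints: cost ≤ 4.5 $/kg. Survivors: elm, soda-lime glass, gray cast iron, magnesium alloy.
Putting every candidate on a common basis:
  elm: E = 11.17 GPa, ρ = 656.8 kg/m³
  soda-lime glass: E = 68.51 GPa, ρ = 2500 kg/m³
  gray cast iron: E = 126.9 GPa, ρ = 7150 kg/m³
  magnesium alloy: E = 45.70 GPa, ρ = 1820 kg/m³
  elm: M = 3.40×10⁻³
  magnesium alloy: M = 1.96×10⁻³
  soda-lime glass: M = 1.64×10⁻³
  gray cast iron: M = 0.703×10⁻³
Elm has the largest M.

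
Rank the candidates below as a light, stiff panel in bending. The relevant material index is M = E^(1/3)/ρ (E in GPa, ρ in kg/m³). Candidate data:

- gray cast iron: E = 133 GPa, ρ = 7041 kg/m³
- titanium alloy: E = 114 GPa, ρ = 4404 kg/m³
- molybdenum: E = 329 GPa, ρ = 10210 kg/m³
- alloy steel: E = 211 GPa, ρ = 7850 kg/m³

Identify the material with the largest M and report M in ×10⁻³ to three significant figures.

titanium alloy, M = 1.10×10⁻³

Computing M directly (units already consistent):
  titanium alloy: M = 1.10×10⁻³
  alloy steel: M = 0.758×10⁻³
  gray cast iron: M = 0.725×10⁻³
  molybdenum: M = 0.676×10⁻³
Highest index: titanium alloy.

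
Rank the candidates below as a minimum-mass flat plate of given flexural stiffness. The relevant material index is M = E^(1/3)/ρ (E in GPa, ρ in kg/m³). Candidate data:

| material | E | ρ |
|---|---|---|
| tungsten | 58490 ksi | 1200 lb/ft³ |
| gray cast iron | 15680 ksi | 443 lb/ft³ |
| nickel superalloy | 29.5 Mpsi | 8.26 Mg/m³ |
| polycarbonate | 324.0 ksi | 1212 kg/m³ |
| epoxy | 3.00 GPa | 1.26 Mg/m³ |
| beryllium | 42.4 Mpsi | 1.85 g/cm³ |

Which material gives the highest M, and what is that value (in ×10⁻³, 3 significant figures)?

After converting to SI:
  tungsten: E = 403.3 GPa, ρ = 19220 kg/m³
  gray cast iron: E = 108.1 GPa, ρ = 7096 kg/m³
  nickel superalloy: E = 203.4 GPa, ρ = 8260 kg/m³
  polycarbonate: E = 2.234 GPa, ρ = 1212 kg/m³
  epoxy: E = 3.000 GPa, ρ = 1260 kg/m³
  beryllium: E = 292.3 GPa, ρ = 1850 kg/m³
  beryllium: M = 3.59×10⁻³
  epoxy: M = 1.14×10⁻³
  polycarbonate: M = 1.08×10⁻³
  nickel superalloy: M = 0.712×10⁻³
  gray cast iron: M = 0.671×10⁻³
  tungsten: M = 0.384×10⁻³
Beryllium ranks first.

beryllium, M = 3.59×10⁻³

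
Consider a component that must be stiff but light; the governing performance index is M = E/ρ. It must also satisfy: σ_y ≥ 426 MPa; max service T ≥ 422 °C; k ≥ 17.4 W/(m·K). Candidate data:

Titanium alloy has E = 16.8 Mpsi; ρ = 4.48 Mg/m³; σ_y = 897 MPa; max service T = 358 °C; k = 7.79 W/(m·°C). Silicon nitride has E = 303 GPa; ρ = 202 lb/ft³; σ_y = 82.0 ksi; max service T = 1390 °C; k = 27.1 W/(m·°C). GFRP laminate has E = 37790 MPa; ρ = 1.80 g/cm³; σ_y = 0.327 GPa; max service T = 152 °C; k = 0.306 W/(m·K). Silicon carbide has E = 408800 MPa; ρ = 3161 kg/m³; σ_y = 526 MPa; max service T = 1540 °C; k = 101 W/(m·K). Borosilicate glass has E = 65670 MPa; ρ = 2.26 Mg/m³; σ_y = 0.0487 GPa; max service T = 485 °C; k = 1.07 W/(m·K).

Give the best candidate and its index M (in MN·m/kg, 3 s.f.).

Screen on constraints: σ_y ≥ 426 MPa; max service T ≥ 422 °C; k ≥ 17.4 W/(m·K). Survivors: silicon nitride, silicon carbide.
Convert each candidate to consistent units, then evaluate M:
  silicon nitride: E = 303.0 GPa, ρ = 3236 kg/m³
  silicon carbide: E = 408.8 GPa, ρ = 3161 kg/m³
  silicon carbide: M = 129 MN·m/kg
  silicon nitride: M = 93.6 MN·m/kg
Silicon carbide has the largest M.

silicon carbide, M = 129 MN·m/kg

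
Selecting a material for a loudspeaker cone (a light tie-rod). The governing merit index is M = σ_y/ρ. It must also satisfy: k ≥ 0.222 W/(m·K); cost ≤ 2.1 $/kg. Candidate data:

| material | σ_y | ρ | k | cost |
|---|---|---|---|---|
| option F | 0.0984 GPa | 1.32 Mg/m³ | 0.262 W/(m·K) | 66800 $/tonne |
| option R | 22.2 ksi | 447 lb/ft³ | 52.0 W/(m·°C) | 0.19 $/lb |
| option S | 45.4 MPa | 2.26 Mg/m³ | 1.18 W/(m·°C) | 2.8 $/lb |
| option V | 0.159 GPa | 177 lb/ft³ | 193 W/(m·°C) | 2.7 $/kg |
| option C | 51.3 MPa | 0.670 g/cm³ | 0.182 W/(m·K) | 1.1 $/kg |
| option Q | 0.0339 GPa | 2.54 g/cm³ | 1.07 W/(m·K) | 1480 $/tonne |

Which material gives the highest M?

option R

Screen on constraints: k ≥ 0.222 W/(m·K); cost ≤ 2.1 $/kg. Survivors: option R, option Q.
After converting to SI:
  option R: σ_y = 153.1 MPa, ρ = 7160 kg/m³
  option Q: σ_y = 33.90 MPa, ρ = 2540 kg/m³
  option R: M = 21.4 kN·m/kg
  option Q: M = 13.3 kN·m/kg
Highest index: option R.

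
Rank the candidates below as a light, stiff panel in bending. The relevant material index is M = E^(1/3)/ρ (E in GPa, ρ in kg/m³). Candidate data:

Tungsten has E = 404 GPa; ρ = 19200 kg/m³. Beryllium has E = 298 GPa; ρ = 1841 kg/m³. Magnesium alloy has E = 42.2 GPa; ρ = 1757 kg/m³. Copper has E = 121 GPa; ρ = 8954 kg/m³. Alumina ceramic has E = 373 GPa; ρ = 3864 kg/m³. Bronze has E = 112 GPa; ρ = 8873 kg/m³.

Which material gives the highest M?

Computing M directly (units already consistent):
  beryllium: M = 3.63×10⁻³
  magnesium alloy: M = 1.98×10⁻³
  alumina ceramic: M = 1.86×10⁻³
  copper: M = 0.552×10⁻³
  bronze: M = 0.543×10⁻³
  tungsten: M = 0.385×10⁻³
Beryllium ranks first.

beryllium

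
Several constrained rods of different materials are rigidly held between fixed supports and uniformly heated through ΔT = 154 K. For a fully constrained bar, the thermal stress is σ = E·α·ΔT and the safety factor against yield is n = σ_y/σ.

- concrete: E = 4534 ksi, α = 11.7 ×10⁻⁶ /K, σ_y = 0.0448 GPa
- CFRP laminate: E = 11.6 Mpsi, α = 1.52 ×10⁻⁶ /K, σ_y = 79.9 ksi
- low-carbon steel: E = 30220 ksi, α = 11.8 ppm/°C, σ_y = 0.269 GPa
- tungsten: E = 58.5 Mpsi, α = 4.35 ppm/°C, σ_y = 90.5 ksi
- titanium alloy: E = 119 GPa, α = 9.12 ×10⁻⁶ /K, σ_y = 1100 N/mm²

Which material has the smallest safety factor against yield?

With everything in SI (GPa, ×10⁻⁶/K, MPa):
  concrete: E = 31.26, α = 11.7, σ_y = 44.80 → σ = 56.3 MPa, n = 0.795
  CFRP laminate: E = 79.98, α = 1.52, σ_y = 550.9 → σ = 18.7 MPa, n = 29.4
  low-carbon steel: E = 208.4, α = 11.8, σ_y = 269.0 → σ = 379 MPa, n = 0.710
  tungsten: E = 403.3, α = 4.35, σ_y = 624.0 → σ = 270 MPa, n = 2.31
  titanium alloy: E = 119.0, α = 9.12, σ_y = 1100 → σ = 167 MPa, n = 6.58
Low-carbon steel has the lowest safety factor, n = 0.710.

low-carbon steel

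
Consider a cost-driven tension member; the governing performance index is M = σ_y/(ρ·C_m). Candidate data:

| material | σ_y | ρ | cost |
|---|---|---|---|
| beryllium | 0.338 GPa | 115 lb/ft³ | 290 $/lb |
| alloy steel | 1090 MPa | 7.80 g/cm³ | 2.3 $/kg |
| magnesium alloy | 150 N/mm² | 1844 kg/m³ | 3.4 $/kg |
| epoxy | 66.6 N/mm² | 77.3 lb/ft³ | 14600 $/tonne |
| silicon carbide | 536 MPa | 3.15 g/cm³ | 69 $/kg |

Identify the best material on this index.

alloy steel

Convert each candidate to consistent units, then evaluate M:
  beryllium: σ_y = 338.0 MPa, ρ = 1842 kg/m³, cost = 639.3 $/kg
  alloy steel: σ_y = 1090 MPa, ρ = 7800 kg/m³, cost = 2.300 $/kg
  magnesium alloy: σ_y = 150.0 MPa, ρ = 1844 kg/m³, cost = 3.400 $/kg
  epoxy: σ_y = 66.60 MPa, ρ = 1238 kg/m³, cost = 14.60 $/kg
  silicon carbide: σ_y = 536.0 MPa, ρ = 3150 kg/m³, cost = 69.00 $/kg
  alloy steel: M = 60.8 kN·m per $
  magnesium alloy: M = 23.9 kN·m per $
  epoxy: M = 3.68 kN·m per $
  silicon carbide: M = 2.47 kN·m per $
  beryllium: M = 0.287 kN·m per $
Alloy steel ranks first.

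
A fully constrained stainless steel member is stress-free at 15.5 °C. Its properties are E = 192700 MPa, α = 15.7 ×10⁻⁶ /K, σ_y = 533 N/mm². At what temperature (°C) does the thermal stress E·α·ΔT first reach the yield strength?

192 °C

E = 192700 MPa = 192.7 GPa.
σ_y = 533 N/mm² = 533.0 MPa.
E·α·ΔT = 533.0 MPa ⇒ ΔT = 533.0 / (192.7×10³ × 15.7×10⁻⁶) = 176.2 K.
T = 15.5 + 176.2 = 191.7 °C.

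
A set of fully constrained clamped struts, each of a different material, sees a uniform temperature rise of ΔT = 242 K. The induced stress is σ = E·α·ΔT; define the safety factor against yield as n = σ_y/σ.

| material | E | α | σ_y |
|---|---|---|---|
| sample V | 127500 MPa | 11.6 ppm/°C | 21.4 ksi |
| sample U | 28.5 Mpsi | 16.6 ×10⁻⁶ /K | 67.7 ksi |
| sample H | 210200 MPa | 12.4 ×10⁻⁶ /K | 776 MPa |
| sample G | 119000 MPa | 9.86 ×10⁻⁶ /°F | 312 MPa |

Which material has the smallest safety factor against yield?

sample V

With everything in SI (GPa, ×10⁻⁶/K, MPa):
  sample V: E = 127.5, α = 11.6, σ_y = 147.5 → σ = 358 MPa, n = 0.412
  sample U: E = 196.5, α = 16.6, σ_y = 466.8 → σ = 789 MPa, n = 0.591
  sample H: E = 210.2, α = 12.4, σ_y = 776.0 → σ = 631 MPa, n = 1.23
  sample G: E = 119.0, α = 17.7, σ_y = 312.0 → σ = 511 MPa, n = 0.610
Sample V has the lowest safety factor, n = 0.412.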